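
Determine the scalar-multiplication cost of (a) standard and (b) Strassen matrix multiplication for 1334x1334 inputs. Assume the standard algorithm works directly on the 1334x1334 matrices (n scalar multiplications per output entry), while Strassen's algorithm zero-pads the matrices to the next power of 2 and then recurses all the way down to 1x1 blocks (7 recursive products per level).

Matrix multiplication for 1334x1334 matrices:

Strassen's algorithm requires power-of-2 dimensions. Pad 1334x1334 to 2048x2048 (next power of 2).

Standard algorithm: 1334^3 = 2373927704 multiplications
Strassen's algorithm: 7^(log2(2048)) = 7^11 = 1977326743 multiplications
Savings: 2373927704 - 1977326743 = 396600961 multiplications

Standard: 2373927704 multiplications (1334^3). Strassen: 1977326743 multiplications (7^11, after padding to 2048x2048). Strassen reduces 8 recursive multiplications to 7 at each level.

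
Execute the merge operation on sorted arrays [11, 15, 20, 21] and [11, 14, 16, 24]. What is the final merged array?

Merging process:

Compare 11 vs 11: take 11 from left. Merged: [11]
Compare 15 vs 11: take 11 from right. Merged: [11, 11]
Compare 15 vs 14: take 14 from right. Merged: [11, 11, 14]
Compare 15 vs 16: take 15 from left. Merged: [11, 11, 14, 15]
Compare 20 vs 16: take 16 from right. Merged: [11, 11, 14, 15, 16]
Compare 20 vs 24: take 20 from left. Merged: [11, 11, 14, 15, 16, 20]
Compare 21 vs 24: take 21 from left. Merged: [11, 11, 14, 15, 16, 20, 21]
Append remaining from right: [24]. Merged: [11, 11, 14, 15, 16, 20, 21, 24]

Final merged array: [11, 11, 14, 15, 16, 20, 21, 24]
Total comparisons: 7

The merged array is [11, 11, 14, 15, 16, 20, 21, 24], requiring 7 comparisons. The merge step runs in O(n) time where n is the total number of elements.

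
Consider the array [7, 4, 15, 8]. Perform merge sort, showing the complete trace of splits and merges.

Merge sort trace:

Split: [7, 4, 15, 8] -> [7, 4] and [15, 8]
  Split: [7, 4] -> [7] and [4]
  Merge: [7] + [4] -> [4, 7]
  Split: [15, 8] -> [15] and [8]
  Merge: [15] + [8] -> [8, 15]
Merge: [4, 7] + [8, 15] -> [4, 7, 8, 15]

Final sorted array: [4, 7, 8, 15]

The merge sort proceeds by recursively splitting the array and merging sorted halves.
After all merges, the sorted array is [4, 7, 8, 15].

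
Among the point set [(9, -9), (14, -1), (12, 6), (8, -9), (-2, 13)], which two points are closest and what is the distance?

Computing all pairwise distances among 5 points:

d((9, -9), (14, -1)) = 9.434
d((9, -9), (12, 6)) = 15.2971
d((9, -9), (8, -9)) = 1.0 <-- minimum
d((9, -9), (-2, 13)) = 24.5967
d((14, -1), (12, 6)) = 7.2801
d((14, -1), (8, -9)) = 10.0
d((14, -1), (-2, 13)) = 21.2603
d((12, 6), (8, -9)) = 15.5242
d((12, 6), (-2, 13)) = 15.6525
d((8, -9), (-2, 13)) = 24.1661

Closest pair: (9, -9) and (8, -9) with distance 1.0

The closest pair is (9, -9) and (8, -9) with Euclidean distance 1.0. For 5 points, brute-force pairwise comparison is shown above. For large n, the divide-and-conquer algorithm (sort by x, recurse on halves, check the dividing strip) achieves O(n log n).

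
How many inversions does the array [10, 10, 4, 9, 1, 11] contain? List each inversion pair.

Finding inversions in [10, 10, 4, 9, 1, 11]:

(0, 2): arr[0]=10 > arr[2]=4
(0, 3): arr[0]=10 > arr[3]=9
(0, 4): arr[0]=10 > arr[4]=1
(1, 2): arr[1]=10 > arr[2]=4
(1, 3): arr[1]=10 > arr[3]=9
(1, 4): arr[1]=10 > arr[4]=1
(2, 4): arr[2]=4 > arr[4]=1
(3, 4): arr[3]=9 > arr[4]=1

Total inversions: 8

The array has 8 inversion(s): (0,2), (0,3), (0,4), (1,2), (1,3), (1,4), (2,4), (3,4). Each pair (i,j) satisfies i < j and arr[i] > arr[j].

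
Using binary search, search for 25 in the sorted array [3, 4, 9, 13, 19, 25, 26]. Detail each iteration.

Binary search for 25 in [3, 4, 9, 13, 19, 25, 26]:

lo=0, hi=6, mid=3, arr[mid]=13 -> 13 < 25, search right half
lo=4, hi=6, mid=5, arr[mid]=25 -> Found target at index 5!

Binary search finds 25 at index 5 after 2 comparisons. The search repeatedly halves the search space by comparing with the middle element.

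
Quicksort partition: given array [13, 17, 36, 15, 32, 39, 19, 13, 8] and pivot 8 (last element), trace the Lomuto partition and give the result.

Lomuto partition with pivot = 8:

Initial array: [13, 17, 36, 15, 32, 39, 19, 13, 8]

arr[0]=13 > 8: no swap
arr[1]=17 > 8: no swap
arr[2]=36 > 8: no swap
arr[3]=15 > 8: no swap
arr[4]=32 > 8: no swap
arr[5]=39 > 8: no swap
arr[6]=19 > 8: no swap
arr[7]=13 > 8: no swap

Place pivot at position 0: [8, 17, 36, 15, 32, 39, 19, 13, 13]
Pivot position: 0

After partitioning with pivot 8, the array becomes [8, 17, 36, 15, 32, 39, 19, 13, 13]. The pivot is placed at index 0. All elements to the left of the pivot are <= 8, and all elements to the right are > 8.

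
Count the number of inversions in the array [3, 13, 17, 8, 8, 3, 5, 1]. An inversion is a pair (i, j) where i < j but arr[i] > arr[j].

Finding inversions in [3, 13, 17, 8, 8, 3, 5, 1]:

(0, 7): arr[0]=3 > arr[7]=1
(1, 3): arr[1]=13 > arr[3]=8
(1, 4): arr[1]=13 > arr[4]=8
(1, 5): arr[1]=13 > arr[5]=3
(1, 6): arr[1]=13 > arr[6]=5
(1, 7): arr[1]=13 > arr[7]=1
(2, 3): arr[2]=17 > arr[3]=8
(2, 4): arr[2]=17 > arr[4]=8
(2, 5): arr[2]=17 > arr[5]=3
(2, 6): arr[2]=17 > arr[6]=5
(2, 7): arr[2]=17 > arr[7]=1
(3, 5): arr[3]=8 > arr[5]=3
(3, 6): arr[3]=8 > arr[6]=5
(3, 7): arr[3]=8 > arr[7]=1
(4, 5): arr[4]=8 > arr[5]=3
(4, 6): arr[4]=8 > arr[6]=5
(4, 7): arr[4]=8 > arr[7]=1
(5, 7): arr[5]=3 > arr[7]=1
(6, 7): arr[6]=5 > arr[7]=1

Total inversions: 19

The array has 19 inversion(s): (0,7), (1,3), (1,4), (1,5), (1,6), (1,7), (2,3), (2,4), (2,5), (2,6), (2,7), (3,5), (3,6), (3,7), (4,5), (4,6), (4,7), (5,7), (6,7). Each pair (i,j) satisfies i < j and arr[i] > arr[j].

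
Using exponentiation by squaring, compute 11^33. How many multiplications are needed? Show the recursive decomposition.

Computing 11^33 by squaring (build up from 11^1; each line after the first costs one multiplication):

11^1 = 11
11^2 = (11^1)^2 = 11^2 = 121
11^4 = (11^2)^2 = 121^2 = 14641
11^8 = (11^4)^2 = 14641^2 = 214358881
11^16 = (11^8)^2 = 214358881^2 = 45949729863572161
11^32 = (11^16)^2 = 45949729863572161^2 = 2111377674535255285545615254209921
11^33 = 11 * 11^32 = 11 * 2111377674535255285545615254209921 = 23225154419887808141001767796309131

Result: 23225154419887808141001767796309131
Multiplications needed: 6 (6 lines after 11^1)

11^33 = 23225154419887808141001767796309131. Using exponentiation by squaring, this requires 6 multiplications. The key idea: if the exponent is even, square the half-power; if odd, multiply by the base once.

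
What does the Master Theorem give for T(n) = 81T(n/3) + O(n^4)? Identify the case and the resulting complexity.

Master Theorem for T(n) = 81T(n/3) + O(n^4):

a = 81, b = 3, c = 4
log_b(a) = log_3(81) = 4.0000

Case 2: c = 4 = log_3(81) = 4.0000
T(n) = O(n^4 log n) = O(n^4 log n)

For T(n) = 81T(n/3) + O(n^4): log_3(81) = 4.0000. This is Case 2 of the Master Theorem (c = log_b(a), equal work at all levels), giving O(n^4 log n).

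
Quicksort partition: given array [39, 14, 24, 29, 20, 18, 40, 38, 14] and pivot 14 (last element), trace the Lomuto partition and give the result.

Lomuto partition with pivot = 14:

Initial array: [39, 14, 24, 29, 20, 18, 40, 38, 14]

arr[0]=39 > 14: no swap
arr[1]=14 <= 14: swap with position 0, array becomes [14, 39, 24, 29, 20, 18, 40, 38, 14]
arr[2]=24 > 14: no swap
arr[3]=29 > 14: no swap
arr[4]=20 > 14: no swap
arr[5]=18 > 14: no swap
arr[6]=40 > 14: no swap
arr[7]=38 > 14: no swap

Place pivot at position 1: [14, 14, 24, 29, 20, 18, 40, 38, 39]
Pivot position: 1

After partitioning with pivot 14, the array becomes [14, 14, 24, 29, 20, 18, 40, 38, 39]. The pivot is placed at index 1. All elements to the left of the pivot are <= 14, and all elements to the right are > 14.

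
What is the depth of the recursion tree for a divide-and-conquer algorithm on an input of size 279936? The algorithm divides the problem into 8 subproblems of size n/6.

For divide and conquer with division factor 6:

Problem sizes at each level:
Level 0: 279936
Level 1: 46656
Level 2: 7776
Level 3: 1296
Level 4: 216
Level 5: 36
Level 6: 6
Level 7: 1

The root is level 0 and the size-1 base case is level 7 (the tree spans levels 0 through 7, i.e. 8 levels counting the root), so the depth is the number of divisions: log_6(279936) = 7

The recursion tree depth is log_6(279936) = 7. At each level, the problem size is divided by 6, so it takes 7 divisions to reduce to a base case of size 1. The algorithm makes 8 recursive calls at each level.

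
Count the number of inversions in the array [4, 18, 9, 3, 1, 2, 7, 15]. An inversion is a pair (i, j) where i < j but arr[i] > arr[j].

Finding inversions in [4, 18, 9, 3, 1, 2, 7, 15]:

(0, 3): arr[0]=4 > arr[3]=3
(0, 4): arr[0]=4 > arr[4]=1
(0, 5): arr[0]=4 > arr[5]=2
(1, 2): arr[1]=18 > arr[2]=9
(1, 3): arr[1]=18 > arr[3]=3
(1, 4): arr[1]=18 > arr[4]=1
(1, 5): arr[1]=18 > arr[5]=2
(1, 6): arr[1]=18 > arr[6]=7
(1, 7): arr[1]=18 > arr[7]=15
(2, 3): arr[2]=9 > arr[3]=3
(2, 4): arr[2]=9 > arr[4]=1
(2, 5): arr[2]=9 > arr[5]=2
(2, 6): arr[2]=9 > arr[6]=7
(3, 4): arr[3]=3 > arr[4]=1
(3, 5): arr[3]=3 > arr[5]=2

Total inversions: 15

The array has 15 inversion(s): (0,3), (0,4), (0,5), (1,2), (1,3), (1,4), (1,5), (1,6), (1,7), (2,3), (2,4), (2,5), (2,6), (3,4), (3,5). Each pair (i,j) satisfies i < j and arr[i] > arr[j].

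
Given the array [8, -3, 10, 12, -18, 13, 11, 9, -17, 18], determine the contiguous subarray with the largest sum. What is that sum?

Using Kadane's algorithm on [8, -3, 10, 12, -18, 13, 11, 9, -17, 18]:

Scanning through the array:
Position 1 (value -3): max_ending_here = 5, max_so_far = 8
Position 2 (value 10): max_ending_here = 15, max_so_far = 15
Position 3 (value 12): max_ending_here = 27, max_so_far = 27
Position 4 (value -18): max_ending_here = 9, max_so_far = 27
Position 5 (value 13): max_ending_here = 22, max_so_far = 27
Position 6 (value 11): max_ending_here = 33, max_so_far = 33
Position 7 (value 9): max_ending_here = 42, max_so_far = 42
Position 8 (value -17): max_ending_here = 25, max_so_far = 42
Position 9 (value 18): max_ending_here = 43, max_so_far = 43

Maximum subarray: [8, -3, 10, 12, -18, 13, 11, 9, -17, 18]
Maximum sum: 43

The maximum subarray is [8, -3, 10, 12, -18, 13, 11, 9, -17, 18] with sum 43. This subarray runs from index 0 to index 9.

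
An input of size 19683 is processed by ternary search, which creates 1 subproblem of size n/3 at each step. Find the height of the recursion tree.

For divide and conquer with division factor 3:

Problem sizes at each level:
Level 0: 19683
Level 1: 6561
Level 2: 2187
Level 3: 729
Level 4: 243
Level 5: 81
Level 6: 27
Level 7: 9
Level 8: 3
Level 9: 1

The root is level 0 and the size-1 base case is level 9 (the tree spans levels 0 through 9, i.e. 10 levels counting the root), so the depth is the number of divisions: log_3(19683) = 9

The recursion tree depth is log_3(19683) = 9. At each level, the problem size is divided by 3, so it takes 9 divisions to reduce to a base case of size 1. The algorithm makes 1 recursive call at each level.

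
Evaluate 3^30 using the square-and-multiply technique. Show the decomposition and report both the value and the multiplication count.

Computing 3^30 by squaring (build up from 3^1; each line after the first costs one multiplication):

3^1 = 3
3^2 = (3^1)^2 = 3^2 = 9
3^3 = 3 * 3^2 = 3 * 9 = 27
3^6 = (3^3)^2 = 27^2 = 729
3^7 = 3 * 3^6 = 3 * 729 = 2187
3^14 = (3^7)^2 = 2187^2 = 4782969
3^15 = 3 * 3^14 = 3 * 4782969 = 14348907
3^30 = (3^15)^2 = 14348907^2 = 205891132094649

Result: 205891132094649
Multiplications needed: 7 (7 lines after 3^1)

3^30 = 205891132094649. Using exponentiation by squaring, this requires 7 multiplications. The key idea: if the exponent is even, square the half-power; if odd, multiply by the base once.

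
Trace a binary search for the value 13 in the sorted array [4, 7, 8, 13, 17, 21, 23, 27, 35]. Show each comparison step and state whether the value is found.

Binary search for 13 in [4, 7, 8, 13, 17, 21, 23, 27, 35]:

lo=0, hi=8, mid=4, arr[mid]=17 -> 17 > 13, search left half
lo=0, hi=3, mid=1, arr[mid]=7 -> 7 < 13, search right half
lo=2, hi=3, mid=2, arr[mid]=8 -> 8 < 13, search right half
lo=3, hi=3, mid=3, arr[mid]=13 -> Found target at index 3!

Binary search finds 13 at index 3 after 4 comparisons. The search repeatedly halves the search space by comparing with the middle element.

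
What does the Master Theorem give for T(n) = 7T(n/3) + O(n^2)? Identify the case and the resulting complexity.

Master Theorem for T(n) = 7T(n/3) + O(n^2):

a = 7, b = 3, c = 2
log_b(a) = log_3(7) = 1.7712

Case 3: c = 2 > log_3(7) = 1.7712
T(n) = O(n^2) = O(n^2)

For T(n) = 7T(n/3) + O(n^2): log_3(7) = 1.7712. This is Case 3 of the Master Theorem (c > log_b(a), work dominated by root), giving O(n^2).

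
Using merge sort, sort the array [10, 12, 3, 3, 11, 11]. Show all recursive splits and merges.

Merge sort trace:

Split: [10, 12, 3, 3, 11, 11] -> [10, 12, 3] and [3, 11, 11]
  Split: [10, 12, 3] -> [10] and [12, 3]
    Split: [12, 3] -> [12] and [3]
    Merge: [12] + [3] -> [3, 12]
  Merge: [10] + [3, 12] -> [3, 10, 12]
  Split: [3, 11, 11] -> [3] and [11, 11]
    Split: [11, 11] -> [11] and [11]
    Merge: [11] + [11] -> [11, 11]
  Merge: [3] + [11, 11] -> [3, 11, 11]
Merge: [3, 10, 12] + [3, 11, 11] -> [3, 3, 10, 11, 11, 12]

Final sorted array: [3, 3, 10, 11, 11, 12]

The merge sort proceeds by recursively splitting the array and merging sorted halves.
After all merges, the sorted array is [3, 3, 10, 11, 11, 12].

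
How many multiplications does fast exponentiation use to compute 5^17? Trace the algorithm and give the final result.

Computing 5^17 by squaring (build up from 5^1; each line after the first costs one multiplication):

5^1 = 5
5^2 = (5^1)^2 = 5^2 = 25
5^4 = (5^2)^2 = 25^2 = 625
5^8 = (5^4)^2 = 625^2 = 390625
5^16 = (5^8)^2 = 390625^2 = 152587890625
5^17 = 5 * 5^16 = 5 * 152587890625 = 762939453125

Result: 762939453125
Multiplications needed: 5 (5 lines after 5^1)

5^17 = 762939453125. Using exponentiation by squaring, this requires 5 multiplications. The key idea: if the exponent is even, square the half-power; if odd, multiply by the base once.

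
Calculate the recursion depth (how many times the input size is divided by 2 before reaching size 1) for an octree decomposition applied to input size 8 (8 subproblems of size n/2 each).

For divide and conquer with division factor 2:

Problem sizes at each level:
Level 0: 8
Level 1: 4
Level 2: 2
Level 3: 1

The root is level 0 and the size-1 base case is level 3 (the tree spans levels 0 through 3, i.e. 4 levels counting the root), so the depth is the number of divisions: log_2(8) = 3

The recursion tree depth is log_2(8) = 3. At each level, the problem size is divided by 2, so it takes 3 divisions to reduce to a base case of size 1. The algorithm makes 8 recursive calls at each level.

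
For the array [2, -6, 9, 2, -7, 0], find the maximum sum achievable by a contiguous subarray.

Using Kadane's algorithm on [2, -6, 9, 2, -7, 0]:

Scanning through the array:
Position 1 (value -6): max_ending_here = -4, max_so_far = 2
Position 2 (value 9): max_ending_here = 9, max_so_far = 9
Position 3 (value 2): max_ending_here = 11, max_so_far = 11
Position 4 (value -7): max_ending_here = 4, max_so_far = 11
Position 5 (value 0): max_ending_here = 4, max_so_far = 11

Maximum subarray: [9, 2]
Maximum sum: 11

The maximum subarray is [9, 2] with sum 11. This subarray runs from index 2 to index 3.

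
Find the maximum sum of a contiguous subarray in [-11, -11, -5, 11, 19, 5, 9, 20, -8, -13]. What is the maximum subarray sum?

Using Kadane's algorithm on [-11, -11, -5, 11, 19, 5, 9, 20, -8, -13]:

Scanning through the array:
Position 1 (value -11): max_ending_here = -11, max_so_far = -11
Position 2 (value -5): max_ending_here = -5, max_so_far = -5
Position 3 (value 11): max_ending_here = 11, max_so_far = 11
Position 4 (value 19): max_ending_here = 30, max_so_far = 30
Position 5 (value 5): max_ending_here = 35, max_so_far = 35
Position 6 (value 9): max_ending_here = 44, max_so_far = 44
Position 7 (value 20): max_ending_here = 64, max_so_far = 64
Position 8 (value -8): max_ending_here = 56, max_so_far = 64
Position 9 (value -13): max_ending_here = 43, max_so_far = 64

Maximum subarray: [11, 19, 5, 9, 20]
Maximum sum: 64

The maximum subarray is [11, 19, 5, 9, 20] with sum 64. This subarray runs from index 3 to index 7.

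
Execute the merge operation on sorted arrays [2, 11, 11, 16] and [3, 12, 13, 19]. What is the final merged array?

Merging process:

Compare 2 vs 3: take 2 from left. Merged: [2]
Compare 11 vs 3: take 3 from right. Merged: [2, 3]
Compare 11 vs 12: take 11 from left. Merged: [2, 3, 11]
Compare 11 vs 12: take 11 from left. Merged: [2, 3, 11, 11]
Compare 16 vs 12: take 12 from right. Merged: [2, 3, 11, 11, 12]
Compare 16 vs 13: take 13 from right. Merged: [2, 3, 11, 11, 12, 13]
Compare 16 vs 19: take 16 from left. Merged: [2, 3, 11, 11, 12, 13, 16]
Append remaining from right: [19]. Merged: [2, 3, 11, 11, 12, 13, 16, 19]

Final merged array: [2, 3, 11, 11, 12, 13, 16, 19]
Total comparisons: 7

The merged array is [2, 3, 11, 11, 12, 13, 16, 19], requiring 7 comparisons. The merge step runs in O(n) time where n is the total number of elements.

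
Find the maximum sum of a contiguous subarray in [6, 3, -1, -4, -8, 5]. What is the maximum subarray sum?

Using Kadane's algorithm on [6, 3, -1, -4, -8, 5]:

Scanning through the array:
Position 1 (value 3): max_ending_here = 9, max_so_far = 9
Position 2 (value -1): max_ending_here = 8, max_so_far = 9
Position 3 (value -4): max_ending_here = 4, max_so_far = 9
Position 4 (value -8): max_ending_here = -4, max_so_far = 9
Position 5 (value 5): max_ending_here = 5, max_so_far = 9

Maximum subarray: [6, 3]
Maximum sum: 9

The maximum subarray is [6, 3] with sum 9. This subarray runs from index 0 to index 1.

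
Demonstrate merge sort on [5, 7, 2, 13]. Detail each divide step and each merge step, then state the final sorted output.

Merge sort trace:

Split: [5, 7, 2, 13] -> [5, 7] and [2, 13]
  Split: [5, 7] -> [5] and [7]
  Merge: [5] + [7] -> [5, 7]
  Split: [2, 13] -> [2] and [13]
  Merge: [2] + [13] -> [2, 13]
Merge: [5, 7] + [2, 13] -> [2, 5, 7, 13]

Final sorted array: [2, 5, 7, 13]

The merge sort proceeds by recursively splitting the array and merging sorted halves.
After all merges, the sorted array is [2, 5, 7, 13].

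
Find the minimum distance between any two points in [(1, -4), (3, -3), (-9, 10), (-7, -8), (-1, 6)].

Computing all pairwise distances among 5 points:

d((1, -4), (3, -3)) = 2.2361 <-- minimum
d((1, -4), (-9, 10)) = 17.2047
d((1, -4), (-7, -8)) = 8.9443
d((1, -4), (-1, 6)) = 10.198
d((3, -3), (-9, 10)) = 17.6918
d((3, -3), (-7, -8)) = 11.1803
d((3, -3), (-1, 6)) = 9.8489
d((-9, 10), (-7, -8)) = 18.1108
d((-9, 10), (-1, 6)) = 8.9443
d((-7, -8), (-1, 6)) = 15.2315

Closest pair: (1, -4) and (3, -3) with distance 2.2361

The closest pair is (1, -4) and (3, -3) with Euclidean distance 2.2361. For 5 points, brute-force pairwise comparison is shown above. For large n, the divide-and-conquer algorithm (sort by x, recurse on halves, check the dividing strip) achieves O(n log n).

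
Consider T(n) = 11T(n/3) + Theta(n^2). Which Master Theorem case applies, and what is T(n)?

Master Theorem for T(n) = 11T(n/3) + O(n^2):

a = 11, b = 3, c = 2
log_b(a) = log_3(11) = 2.1827

Case 1: c = 2 < log_3(11) = 2.1827
T(n) = O(n^(log_3 11))

For T(n) = 11T(n/3) + O(n^2): log_3(11) = 2.1827. This is Case 1 of the Master Theorem (c < log_b(a), work dominated by leaves), giving O(n^(log_3 11)).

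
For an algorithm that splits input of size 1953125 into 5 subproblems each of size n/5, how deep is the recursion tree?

For divide and conquer with division factor 5:

Problem sizes at each level:
Level 0: 1953125
Level 1: 390625
Level 2: 78125
Level 3: 15625
Level 4: 3125
Level 5: 625
Level 6: 125
Level 7: 25
Level 8: 5
Level 9: 1

The root is level 0 and the size-1 base case is level 9 (the tree spans levels 0 through 9, i.e. 10 levels counting the root), so the depth is the number of divisions: log_5(1953125) = 9

The recursion tree depth is log_5(1953125) = 9. At each level, the problem size is divided by 5, so it takes 9 divisions to reduce to a base case of size 1. The algorithm makes 5 recursive calls at each level.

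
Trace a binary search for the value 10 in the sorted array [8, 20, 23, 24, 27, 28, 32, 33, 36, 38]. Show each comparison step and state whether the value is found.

Binary search for 10 in [8, 20, 23, 24, 27, 28, 32, 33, 36, 38]:

lo=0, hi=9, mid=4, arr[mid]=27 -> 27 > 10, search left half
lo=0, hi=3, mid=1, arr[mid]=20 -> 20 > 10, search left half
lo=0, hi=0, mid=0, arr[mid]=8 -> 8 < 10, search right half
lo=1 > hi=0, target 10 not found

Binary search determines that 10 is not in the array after 3 comparisons. The search space was exhausted without finding the target.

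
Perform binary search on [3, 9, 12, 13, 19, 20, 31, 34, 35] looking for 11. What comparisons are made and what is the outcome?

Binary search for 11 in [3, 9, 12, 13, 19, 20, 31, 34, 35]:

lo=0, hi=8, mid=4, arr[mid]=19 -> 19 > 11, search left half
lo=0, hi=3, mid=1, arr[mid]=9 -> 9 < 11, search right half
lo=2, hi=3, mid=2, arr[mid]=12 -> 12 > 11, search left half
lo=2 > hi=1, target 11 not found

Binary search determines that 11 is not in the array after 3 comparisons. The search space was exhausted without finding the target.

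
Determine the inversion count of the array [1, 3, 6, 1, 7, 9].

Finding inversions in [1, 3, 6, 1, 7, 9]:

(1, 3): arr[1]=3 > arr[3]=1
(2, 3): arr[2]=6 > arr[3]=1

Total inversions: 2

The array has 2 inversion(s): (1,3), (2,3). Each pair (i,j) satisfies i < j and arr[i] > arr[j].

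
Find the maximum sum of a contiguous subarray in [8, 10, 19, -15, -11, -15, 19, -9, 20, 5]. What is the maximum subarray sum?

Using Kadane's algorithm on [8, 10, 19, -15, -11, -15, 19, -9, 20, 5]:

Scanning through the array:
Position 1 (value 10): max_ending_here = 18, max_so_far = 18
Position 2 (value 19): max_ending_here = 37, max_so_far = 37
Position 3 (value -15): max_ending_here = 22, max_so_far = 37
Position 4 (value -11): max_ending_here = 11, max_so_far = 37
Position 5 (value -15): max_ending_here = -4, max_so_far = 37
Position 6 (value 19): max_ending_here = 19, max_so_far = 37
Position 7 (value -9): max_ending_here = 10, max_so_far = 37
Position 8 (value 20): max_ending_here = 30, max_so_far = 37
Position 9 (value 5): max_ending_here = 35, max_so_far = 37

Maximum subarray: [8, 10, 19]
Maximum sum: 37

The maximum subarray is [8, 10, 19] with sum 37. This subarray runs from index 0 to index 2.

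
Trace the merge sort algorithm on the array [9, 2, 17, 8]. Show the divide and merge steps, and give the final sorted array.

Merge sort trace:

Split: [9, 2, 17, 8] -> [9, 2] and [17, 8]
  Split: [9, 2] -> [9] and [2]
  Merge: [9] + [2] -> [2, 9]
  Split: [17, 8] -> [17] and [8]
  Merge: [17] + [8] -> [8, 17]
Merge: [2, 9] + [8, 17] -> [2, 8, 9, 17]

Final sorted array: [2, 8, 9, 17]

The merge sort proceeds by recursively splitting the array and merging sorted halves.
After all merges, the sorted array is [2, 8, 9, 17].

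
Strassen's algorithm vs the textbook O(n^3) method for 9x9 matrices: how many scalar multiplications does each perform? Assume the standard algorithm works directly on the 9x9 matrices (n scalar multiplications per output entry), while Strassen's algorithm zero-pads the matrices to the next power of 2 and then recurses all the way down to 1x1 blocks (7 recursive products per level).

Matrix multiplication for 9x9 matrices:

Strassen's algorithm requires power-of-2 dimensions. Pad 9x9 to 16x16 (next power of 2).

Standard algorithm: 9^3 = 729 multiplications
Strassen's algorithm: 7^(log2(16)) = 7^4 = 2401 multiplications
Difference: 729 - 2401 = -1672 (Strassen uses MORE here due to padding overhead — for small or just-over-power-of-2 n, padding can outweigh the per-level savings)

Standard: 729 multiplications (9^3). Strassen: 2401 multiplications (7^4, after padding to 16x16). Strassen reduces 8 recursive multiplications to 7 at each level.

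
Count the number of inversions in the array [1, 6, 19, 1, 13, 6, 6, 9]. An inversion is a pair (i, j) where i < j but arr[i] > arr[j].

Finding inversions in [1, 6, 19, 1, 13, 6, 6, 9]:

(1, 3): arr[1]=6 > arr[3]=1
(2, 3): arr[2]=19 > arr[3]=1
(2, 4): arr[2]=19 > arr[4]=13
(2, 5): arr[2]=19 > arr[5]=6
(2, 6): arr[2]=19 > arr[6]=6
(2, 7): arr[2]=19 > arr[7]=9
(4, 5): arr[4]=13 > arr[5]=6
(4, 6): arr[4]=13 > arr[6]=6
(4, 7): arr[4]=13 > arr[7]=9

Total inversions: 9

The array has 9 inversion(s): (1,3), (2,3), (2,4), (2,5), (2,6), (2,7), (4,5), (4,6), (4,7). Each pair (i,j) satisfies i < j and arr[i] > arr[j].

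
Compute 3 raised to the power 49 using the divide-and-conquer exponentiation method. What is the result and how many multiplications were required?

Computing 3^49 by squaring (build up from 3^1; each line after the first costs one multiplication):

3^1 = 3
3^2 = (3^1)^2 = 3^2 = 9
3^3 = 3 * 3^2 = 3 * 9 = 27
3^6 = (3^3)^2 = 27^2 = 729
3^12 = (3^6)^2 = 729^2 = 531441
3^24 = (3^12)^2 = 531441^2 = 282429536481
3^48 = (3^24)^2 = 282429536481^2 = 79766443076872509863361
3^49 = 3 * 3^48 = 3 * 79766443076872509863361 = 239299329230617529590083

Result: 239299329230617529590083
Multiplications needed: 7 (7 lines after 3^1)

3^49 = 239299329230617529590083. Using exponentiation by squaring, this requires 7 multiplications. The key idea: if the exponent is even, square the half-power; if odd, multiply by the base once.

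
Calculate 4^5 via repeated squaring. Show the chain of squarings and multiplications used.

Computing 4^5 by squaring (build up from 4^1; each line after the first costs one multiplication):

4^1 = 4
4^2 = (4^1)^2 = 4^2 = 16
4^4 = (4^2)^2 = 16^2 = 256
4^5 = 4 * 4^4 = 4 * 256 = 1024

Result: 1024
Multiplications needed: 3 (3 lines after 4^1)

4^5 = 1024. Using exponentiation by squaring, this requires 3 multiplications. The key idea: if the exponent is even, square the half-power; if odd, multiply by the base once.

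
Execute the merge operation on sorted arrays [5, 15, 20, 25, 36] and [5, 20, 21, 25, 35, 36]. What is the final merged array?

Merging process:

Compare 5 vs 5: take 5 from left. Merged: [5]
Compare 15 vs 5: take 5 from right. Merged: [5, 5]
Compare 15 vs 20: take 15 from left. Merged: [5, 5, 15]
Compare 20 vs 20: take 20 from left. Merged: [5, 5, 15, 20]
Compare 25 vs 20: take 20 from right. Merged: [5, 5, 15, 20, 20]
Compare 25 vs 21: take 21 from right. Merged: [5, 5, 15, 20, 20, 21]
Compare 25 vs 25: take 25 from left. Merged: [5, 5, 15, 20, 20, 21, 25]
Compare 36 vs 25: take 25 from right. Merged: [5, 5, 15, 20, 20, 21, 25, 25]
Compare 36 vs 35: take 35 from right. Merged: [5, 5, 15, 20, 20, 21, 25, 25, 35]
Compare 36 vs 36: take 36 from left. Merged: [5, 5, 15, 20, 20, 21, 25, 25, 35, 36]
Append remaining from right: [36]. Merged: [5, 5, 15, 20, 20, 21, 25, 25, 35, 36, 36]

Final merged array: [5, 5, 15, 20, 20, 21, 25, 25, 35, 36, 36]
Total comparisons: 10

The merged array is [5, 5, 15, 20, 20, 21, 25, 25, 35, 36, 36], requiring 10 comparisons. The merge step runs in O(n) time where n is the total number of elements.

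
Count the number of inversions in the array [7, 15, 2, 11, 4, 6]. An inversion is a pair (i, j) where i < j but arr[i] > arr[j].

Finding inversions in [7, 15, 2, 11, 4, 6]:

(0, 2): arr[0]=7 > arr[2]=2
(0, 4): arr[0]=7 > arr[4]=4
(0, 5): arr[0]=7 > arr[5]=6
(1, 2): arr[1]=15 > arr[2]=2
(1, 3): arr[1]=15 > arr[3]=11
(1, 4): arr[1]=15 > arr[4]=4
(1, 5): arr[1]=15 > arr[5]=6
(3, 4): arr[3]=11 > arr[4]=4
(3, 5): arr[3]=11 > arr[5]=6

Total inversions: 9

The array has 9 inversion(s): (0,2), (0,4), (0,5), (1,2), (1,3), (1,4), (1,5), (3,4), (3,5). Each pair (i,j) satisfies i < j and arr[i] > arr[j].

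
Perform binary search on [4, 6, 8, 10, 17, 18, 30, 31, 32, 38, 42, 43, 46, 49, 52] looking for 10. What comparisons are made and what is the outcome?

Binary search for 10 in [4, 6, 8, 10, 17, 18, 30, 31, 32, 38, 42, 43, 46, 49, 52]:

lo=0, hi=14, mid=7, arr[mid]=31 -> 31 > 10, search left half
lo=0, hi=6, mid=3, arr[mid]=10 -> Found target at index 3!

Binary search finds 10 at index 3 after 2 comparisons. The search repeatedly halves the search space by comparing with the middle element.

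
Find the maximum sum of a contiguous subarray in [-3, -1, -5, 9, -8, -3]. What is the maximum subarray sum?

Using Kadane's algorithm on [-3, -1, -5, 9, -8, -3]:

Scanning through the array:
Position 1 (value -1): max_ending_here = -1, max_so_far = -1
Position 2 (value -5): max_ending_here = -5, max_so_far = -1
Position 3 (value 9): max_ending_here = 9, max_so_far = 9
Position 4 (value -8): max_ending_here = 1, max_so_far = 9
Position 5 (value -3): max_ending_here = -2, max_so_far = 9

Maximum subarray: [9]
Maximum sum: 9

The maximum subarray is [9] with sum 9. This subarray runs from index 3 to index 3.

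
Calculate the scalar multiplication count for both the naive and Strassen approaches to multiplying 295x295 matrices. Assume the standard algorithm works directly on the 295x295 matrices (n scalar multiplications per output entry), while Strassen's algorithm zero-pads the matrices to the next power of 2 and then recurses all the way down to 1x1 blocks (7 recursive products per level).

Matrix multiplication for 295x295 matrices:

Strassen's algorithm requires power-of-2 dimensions. Pad 295x295 to 512x512 (next power of 2).

Standard algorithm: 295^3 = 25672375 multiplications
Strassen's algorithm: 7^(log2(512)) = 7^9 = 40353607 multiplications
Difference: 25672375 - 40353607 = -14681232 (Strassen uses MORE here due to padding overhead — for small or just-over-power-of-2 n, padding can outweigh the per-level savings)

Standard: 25672375 multiplications (295^3). Strassen: 40353607 multiplications (7^9, after padding to 512x512). Strassen reduces 8 recursive multiplications to 7 at each level.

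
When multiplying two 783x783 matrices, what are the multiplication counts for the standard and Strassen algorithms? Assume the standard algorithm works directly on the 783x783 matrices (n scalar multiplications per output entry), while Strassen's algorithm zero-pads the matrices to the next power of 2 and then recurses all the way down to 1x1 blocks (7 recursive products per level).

Matrix multiplication for 783x783 matrices:

Strassen's algorithm requires power-of-2 dimensions. Pad 783x783 to 1024x1024 (next power of 2).

Standard algorithm: 783^3 = 480048687 multiplications
Strassen's algorithm: 7^(log2(1024)) = 7^10 = 282475249 multiplications
Savings: 480048687 - 282475249 = 197573438 multiplications

Standard: 480048687 multiplications (783^3). Strassen: 282475249 multiplications (7^10, after padding to 1024x1024). Strassen reduces 8 recursive multiplications to 7 at each level.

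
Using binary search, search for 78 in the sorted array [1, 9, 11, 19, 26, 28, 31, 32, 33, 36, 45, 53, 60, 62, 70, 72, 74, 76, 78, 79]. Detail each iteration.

Binary search for 78 in [1, 9, 11, 19, 26, 28, 31, 32, 33, 36, 45, 53, 60, 62, 70, 72, 74, 76, 78, 79]:

lo=0, hi=19, mid=9, arr[mid]=36 -> 36 < 78, search right half
lo=10, hi=19, mid=14, arr[mid]=70 -> 70 < 78, search right half
lo=15, hi=19, mid=17, arr[mid]=76 -> 76 < 78, search right half
lo=18, hi=19, mid=18, arr[mid]=78 -> Found target at index 18!

Binary search finds 78 at index 18 after 4 comparisons. The search repeatedly halves the search space by comparing with the middle element.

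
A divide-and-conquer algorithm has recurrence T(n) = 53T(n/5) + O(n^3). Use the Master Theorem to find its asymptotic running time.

Master Theorem for T(n) = 53T(n/5) + O(n^3):

a = 53, b = 5, c = 3
log_b(a) = log_5(53) = 2.4669

Case 3: c = 3 > log_5(53) = 2.4669
T(n) = O(n^3) = O(n^3)

For T(n) = 53T(n/5) + O(n^3): log_5(53) = 2.4669. This is Case 3 of the Master Theorem (c > log_b(a), work dominated by root), giving O(n^3).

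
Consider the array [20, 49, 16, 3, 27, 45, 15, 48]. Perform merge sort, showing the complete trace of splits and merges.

Merge sort trace:

Split: [20, 49, 16, 3, 27, 45, 15, 48] -> [20, 49, 16, 3] and [27, 45, 15, 48]
  Split: [20, 49, 16, 3] -> [20, 49] and [16, 3]
    Split: [20, 49] -> [20] and [49]
    Merge: [20] + [49] -> [20, 49]
    Split: [16, 3] -> [16] and [3]
    Merge: [16] + [3] -> [3, 16]
  Merge: [20, 49] + [3, 16] -> [3, 16, 20, 49]
  Split: [27, 45, 15, 48] -> [27, 45] and [15, 48]
    Split: [27, 45] -> [27] and [45]
    Merge: [27] + [45] -> [27, 45]
    Split: [15, 48] -> [15] and [48]
    Merge: [15] + [48] -> [15, 48]
  Merge: [27, 45] + [15, 48] -> [15, 27, 45, 48]
Merge: [3, 16, 20, 49] + [15, 27, 45, 48] -> [3, 15, 16, 20, 27, 45, 48, 49]

Final sorted array: [3, 15, 16, 20, 27, 45, 48, 49]

The merge sort proceeds by recursively splitting the array and merging sorted halves.
After all merges, the sorted array is [3, 15, 16, 20, 27, 45, 48, 49].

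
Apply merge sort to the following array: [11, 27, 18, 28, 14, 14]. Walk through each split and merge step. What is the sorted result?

Merge sort trace:

Split: [11, 27, 18, 28, 14, 14] -> [11, 27, 18] and [28, 14, 14]
  Split: [11, 27, 18] -> [11] and [27, 18]
    Split: [27, 18] -> [27] and [18]
    Merge: [27] + [18] -> [18, 27]
  Merge: [11] + [18, 27] -> [11, 18, 27]
  Split: [28, 14, 14] -> [28] and [14, 14]
    Split: [14, 14] -> [14] and [14]
    Merge: [14] + [14] -> [14, 14]
  Merge: [28] + [14, 14] -> [14, 14, 28]
Merge: [11, 18, 27] + [14, 14, 28] -> [11, 14, 14, 18, 27, 28]

Final sorted array: [11, 14, 14, 18, 27, 28]

The merge sort proceeds by recursively splitting the array and merging sorted halves.
After all merges, the sorted array is [11, 14, 14, 18, 27, 28].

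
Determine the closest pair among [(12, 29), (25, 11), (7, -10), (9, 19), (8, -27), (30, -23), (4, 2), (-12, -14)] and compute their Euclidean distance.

Computing all pairwise distances among 8 points:

d((12, 29), (25, 11)) = 22.2036
d((12, 29), (7, -10)) = 39.3192
d((12, 29), (9, 19)) = 10.4403 <-- minimum
d((12, 29), (8, -27)) = 56.1427
d((12, 29), (30, -23)) = 55.0273
d((12, 29), (4, 2)) = 28.1603
d((12, 29), (-12, -14)) = 49.2443
d((25, 11), (7, -10)) = 27.6586
d((25, 11), (9, 19)) = 17.8885
d((25, 11), (8, -27)) = 41.6293
d((25, 11), (30, -23)) = 34.3657
d((25, 11), (4, 2)) = 22.8473
d((25, 11), (-12, -14)) = 44.6542
d((7, -10), (9, 19)) = 29.0689
d((7, -10), (8, -27)) = 17.0294
d((7, -10), (30, -23)) = 26.4197
d((7, -10), (4, 2)) = 12.3693
d((7, -10), (-12, -14)) = 19.4165
d((9, 19), (8, -27)) = 46.0109
d((9, 19), (30, -23)) = 46.9574
d((9, 19), (4, 2)) = 17.72
d((9, 19), (-12, -14)) = 39.1152
d((8, -27), (30, -23)) = 22.3607
d((8, -27), (4, 2)) = 29.2746
d((8, -27), (-12, -14)) = 23.8537
d((30, -23), (4, 2)) = 36.0694
d((30, -23), (-12, -14)) = 42.9535
d((4, 2), (-12, -14)) = 22.6274

Closest pair: (12, 29) and (9, 19) with distance 10.4403

The closest pair is (12, 29) and (9, 19) with Euclidean distance 10.4403. For 8 points, brute-force pairwise comparison is shown above. For large n, the divide-and-conquer algorithm (sort by x, recurse on halves, check the dividing strip) achieves O(n log n).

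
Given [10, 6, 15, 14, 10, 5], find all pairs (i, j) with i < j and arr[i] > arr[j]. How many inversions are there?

Finding inversions in [10, 6, 15, 14, 10, 5]:

(0, 1): arr[0]=10 > arr[1]=6
(0, 5): arr[0]=10 > arr[5]=5
(1, 5): arr[1]=6 > arr[5]=5
(2, 3): arr[2]=15 > arr[3]=14
(2, 4): arr[2]=15 > arr[4]=10
(2, 5): arr[2]=15 > arr[5]=5
(3, 4): arr[3]=14 > arr[4]=10
(3, 5): arr[3]=14 > arr[5]=5
(4, 5): arr[4]=10 > arr[5]=5

Total inversions: 9

The array has 9 inversion(s): (0,1), (0,5), (1,5), (2,3), (2,4), (2,5), (3,4), (3,5), (4,5). Each pair (i,j) satisfies i < j and arr[i] > arr[j].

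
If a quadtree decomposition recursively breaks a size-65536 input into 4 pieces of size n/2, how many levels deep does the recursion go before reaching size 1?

For divide and conquer with division factor 2:

Problem sizes at each level:
Level 0: 65536
Level 1: 32768
Level 2: 16384
Level 3: 8192
Level 4: 4096
Level 5: 2048
Level 6: 1024
Level 7: 512
Level 8: 256
Level 9: 128
Level 10: 64
Level 11: 32
Level 12: 16
Level 13: 8
Level 14: 4
Level 15: 2
Level 16: 1

The root is level 0 and the size-1 base case is level 16 (the tree spans levels 0 through 16, i.e. 17 levels counting the root), so the depth is the number of divisions: log_2(65536) = 16

The recursion tree depth is log_2(65536) = 16. At each level, the problem size is divided by 2, so it takes 16 divisions to reduce to a base case of size 1. The algorithm makes 4 recursive calls at each level.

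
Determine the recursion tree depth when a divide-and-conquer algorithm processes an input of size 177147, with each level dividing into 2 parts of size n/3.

For divide and conquer with division factor 3:

Problem sizes at each level:
Level 0: 177147
Level 1: 59049
Level 2: 19683
Level 3: 6561
Level 4: 2187
Level 5: 729
Level 6: 243
Level 7: 81
Level 8: 27
Level 9: 9
Level 10: 3
Level 11: 1

The root is level 0 and the size-1 base case is level 11 (the tree spans levels 0 through 11, i.e. 12 levels counting the root), so the depth is the number of divisions: log_3(177147) = 11

The recursion tree depth is log_3(177147) = 11. At each level, the problem size is divided by 3, so it takes 11 divisions to reduce to a base case of size 1. The algorithm makes 2 recursive calls at each level.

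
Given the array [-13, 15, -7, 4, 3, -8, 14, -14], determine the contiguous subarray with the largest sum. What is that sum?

Using Kadane's algorithm on [-13, 15, -7, 4, 3, -8, 14, -14]:

Scanning through the array:
Position 1 (value 15): max_ending_here = 15, max_so_far = 15
Position 2 (value -7): max_ending_here = 8, max_so_far = 15
Position 3 (value 4): max_ending_here = 12, max_so_far = 15
Position 4 (value 3): max_ending_here = 15, max_so_far = 15
Position 5 (value -8): max_ending_here = 7, max_so_far = 15
Position 6 (value 14): max_ending_here = 21, max_so_far = 21
Position 7 (value -14): max_ending_here = 7, max_so_far = 21

Maximum subarray: [15, -7, 4, 3, -8, 14]
Maximum sum: 21

The maximum subarray is [15, -7, 4, 3, -8, 14] with sum 21. This subarray runs from index 1 to index 6.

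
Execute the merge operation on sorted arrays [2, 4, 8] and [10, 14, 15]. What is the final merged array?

Merging process:

Compare 2 vs 10: take 2 from left. Merged: [2]
Compare 4 vs 10: take 4 from left. Merged: [2, 4]
Compare 8 vs 10: take 8 from left. Merged: [2, 4, 8]
Append remaining from right: [10, 14, 15]. Merged: [2, 4, 8, 10, 14, 15]

Final merged array: [2, 4, 8, 10, 14, 15]
Total comparisons: 3

The merged array is [2, 4, 8, 10, 14, 15], requiring 3 comparisons. The merge step runs in O(n) time where n is the total number of elements.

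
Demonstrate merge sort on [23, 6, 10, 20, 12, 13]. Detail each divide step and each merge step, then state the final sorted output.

Merge sort trace:

Split: [23, 6, 10, 20, 12, 13] -> [23, 6, 10] and [20, 12, 13]
  Split: [23, 6, 10] -> [23] and [6, 10]
    Split: [6, 10] -> [6] and [10]
    Merge: [6] + [10] -> [6, 10]
  Merge: [23] + [6, 10] -> [6, 10, 23]
  Split: [20, 12, 13] -> [20] and [12, 13]
    Split: [12, 13] -> [12] and [13]
    Merge: [12] + [13] -> [12, 13]
  Merge: [20] + [12, 13] -> [12, 13, 20]
Merge: [6, 10, 23] + [12, 13, 20] -> [6, 10, 12, 13, 20, 23]

Final sorted array: [6, 10, 12, 13, 20, 23]

The merge sort proceeds by recursively splitting the array and merging sorted halves.
After all merges, the sorted array is [6, 10, 12, 13, 20, 23].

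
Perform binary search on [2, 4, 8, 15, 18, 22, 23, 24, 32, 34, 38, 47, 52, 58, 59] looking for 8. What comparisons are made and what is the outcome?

Binary search for 8 in [2, 4, 8, 15, 18, 22, 23, 24, 32, 34, 38, 47, 52, 58, 59]:

lo=0, hi=14, mid=7, arr[mid]=24 -> 24 > 8, search left half
lo=0, hi=6, mid=3, arr[mid]=15 -> 15 > 8, search left half
lo=0, hi=2, mid=1, arr[mid]=4 -> 4 < 8, search right half
lo=2, hi=2, mid=2, arr[mid]=8 -> Found target at index 2!

Binary search finds 8 at index 2 after 4 comparisons. The search repeatedly halves the search space by comparing with the middle element.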